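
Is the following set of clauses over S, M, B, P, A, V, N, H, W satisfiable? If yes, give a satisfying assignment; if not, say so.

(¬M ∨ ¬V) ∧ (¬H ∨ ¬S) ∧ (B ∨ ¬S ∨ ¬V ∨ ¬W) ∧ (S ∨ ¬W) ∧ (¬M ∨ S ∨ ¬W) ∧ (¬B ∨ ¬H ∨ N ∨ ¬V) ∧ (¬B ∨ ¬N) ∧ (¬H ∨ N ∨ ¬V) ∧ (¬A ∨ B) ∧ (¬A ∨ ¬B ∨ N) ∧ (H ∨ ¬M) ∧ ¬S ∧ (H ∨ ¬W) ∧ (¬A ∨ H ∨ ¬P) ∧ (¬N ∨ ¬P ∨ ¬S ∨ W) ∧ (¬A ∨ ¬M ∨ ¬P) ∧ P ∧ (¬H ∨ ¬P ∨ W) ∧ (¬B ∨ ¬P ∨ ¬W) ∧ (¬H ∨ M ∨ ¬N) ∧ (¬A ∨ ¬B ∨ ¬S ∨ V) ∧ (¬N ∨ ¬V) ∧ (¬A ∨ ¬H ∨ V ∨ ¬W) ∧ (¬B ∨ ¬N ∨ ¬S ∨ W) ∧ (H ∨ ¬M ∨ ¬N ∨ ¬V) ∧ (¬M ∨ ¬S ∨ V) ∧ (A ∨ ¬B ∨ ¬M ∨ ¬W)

Unit clause (¬S) forces S = False.
Unit clause (P) forces P = True.
In (S ∨ ¬W) only ¬W is left, so W = False.
In (¬H ∨ ¬P ∨ W) only ¬H is left, so H = False.
In (H ∨ ¬M) only ¬M is left, so M = False.
In (¬A ∨ H ∨ ¬P) only ¬A is left, so A = False.
Set B = False.
Set V = True.
  then (¬N ∨ ¬V) forces N = False.
All clauses satisfied.

S = False, M = False, B = False, P = True, A = False, V = True, N = False, H = False, W = False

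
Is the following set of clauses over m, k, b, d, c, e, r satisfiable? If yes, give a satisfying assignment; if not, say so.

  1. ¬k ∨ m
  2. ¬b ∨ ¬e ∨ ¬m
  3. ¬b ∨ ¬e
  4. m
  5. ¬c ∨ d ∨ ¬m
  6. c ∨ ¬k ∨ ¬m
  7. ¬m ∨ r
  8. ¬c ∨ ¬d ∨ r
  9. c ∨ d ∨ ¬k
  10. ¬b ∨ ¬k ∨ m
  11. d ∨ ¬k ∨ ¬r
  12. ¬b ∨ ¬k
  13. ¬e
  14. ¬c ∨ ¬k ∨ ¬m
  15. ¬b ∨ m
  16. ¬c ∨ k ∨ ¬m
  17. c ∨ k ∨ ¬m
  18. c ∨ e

Unsatisfiable — no assignment works.

Case m = True:
  (¬m ∨ r) forces r = True.
  (¬e) forces e = False.
  (c ∨ e) forces c = True.
  (¬c ∨ d ∨ ¬m) forces d = True.
  (¬c ∨ ¬k ∨ ¬m) forces k = False.
  Clause (¬c ∨ k ∨ ¬m) is falsified — contradiction.
Case m = False:
  Clause (m) is falsified — contradiction.
Both cases fail, so the formula is unsatisfiable.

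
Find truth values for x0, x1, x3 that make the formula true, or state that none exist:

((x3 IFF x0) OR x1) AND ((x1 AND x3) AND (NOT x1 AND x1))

Case x1 = True: the conjunct NOT x1 is False.
Case x1 = False: the conjunct x1 is False.
Both cases fail — unsatisfiable.

Unsatisfiable — no assignment works.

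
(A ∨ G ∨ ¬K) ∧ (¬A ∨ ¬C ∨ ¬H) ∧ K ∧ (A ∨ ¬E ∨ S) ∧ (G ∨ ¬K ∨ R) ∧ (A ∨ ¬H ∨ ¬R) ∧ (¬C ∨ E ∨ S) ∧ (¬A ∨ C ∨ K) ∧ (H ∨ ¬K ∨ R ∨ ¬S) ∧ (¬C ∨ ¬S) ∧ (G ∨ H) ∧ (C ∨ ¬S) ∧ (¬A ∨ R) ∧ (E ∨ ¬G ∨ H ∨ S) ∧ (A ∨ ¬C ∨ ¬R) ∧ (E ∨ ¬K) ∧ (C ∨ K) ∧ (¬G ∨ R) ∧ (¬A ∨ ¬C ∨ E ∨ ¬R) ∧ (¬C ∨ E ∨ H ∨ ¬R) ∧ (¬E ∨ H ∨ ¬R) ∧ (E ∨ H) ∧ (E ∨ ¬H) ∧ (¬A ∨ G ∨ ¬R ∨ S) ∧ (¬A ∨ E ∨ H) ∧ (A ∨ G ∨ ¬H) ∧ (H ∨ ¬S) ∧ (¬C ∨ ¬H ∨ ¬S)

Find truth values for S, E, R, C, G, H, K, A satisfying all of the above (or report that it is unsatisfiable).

Unit clause (K) forces K = True.
In (E ∨ ¬K) only E is left, so E = True.
Set S = False.
  then (A ∨ ¬E ∨ S) forces A = True.
  then (¬A ∨ R) forces R = True.
  then (¬E ∨ H ∨ ¬R) forces H = True.
  then (¬A ∨ G ∨ ¬R ∨ S) forces G = True.
  then (¬A ∨ ¬C ∨ ¬H) forces C = False.
All clauses satisfied.

S = False, E = True, R = True, C = False, G = True, H = True, K = True, A = True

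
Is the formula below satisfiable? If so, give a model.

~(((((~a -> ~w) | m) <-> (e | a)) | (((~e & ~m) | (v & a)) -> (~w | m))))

Case a = True: the formula becomes ~((True | (((~e & ~m) | v) -> (~w | m)))) = False.
Case a = False: the formula simplifies to ~((((~w | m) <-> e) | ((~e & ~m) -> (~w | m)))).
  m = True: this becomes ~((e | True)) = False.
  m = False: simplifies to ~(((~w <-> e) | (~e -> ~w))).
    w = True: simplifies to ~((~e | e)).
      e = True: this becomes ~((False | True)) = False.
      e = False: this becomes ~((True | False)) = False.
    w = False: this becomes ~((e | True)) = False.
Both cases fail — unsatisfiable.

Unsatisfiable — no assignment works.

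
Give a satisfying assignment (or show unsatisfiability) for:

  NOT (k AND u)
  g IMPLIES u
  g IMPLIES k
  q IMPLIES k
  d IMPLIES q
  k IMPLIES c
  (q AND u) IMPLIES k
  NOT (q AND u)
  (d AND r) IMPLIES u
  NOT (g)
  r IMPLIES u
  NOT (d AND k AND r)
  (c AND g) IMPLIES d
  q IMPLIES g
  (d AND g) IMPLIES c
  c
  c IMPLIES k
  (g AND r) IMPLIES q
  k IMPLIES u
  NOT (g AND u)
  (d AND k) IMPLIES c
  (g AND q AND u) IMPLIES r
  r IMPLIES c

No satisfying assignment exists.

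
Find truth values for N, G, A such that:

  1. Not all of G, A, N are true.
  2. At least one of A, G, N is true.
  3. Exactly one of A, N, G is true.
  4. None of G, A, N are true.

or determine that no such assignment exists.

Case N = True:
  Constraint (4) is violated (N=T) — contradiction.
Case N = False:
  (4) forces G = False.
  (2) with G=F, N=F forces A = True.
  Constraint (4) is violated (A=T) — contradiction.
Both cases fail — unsatisfiable.

The formula is unsatisfiable.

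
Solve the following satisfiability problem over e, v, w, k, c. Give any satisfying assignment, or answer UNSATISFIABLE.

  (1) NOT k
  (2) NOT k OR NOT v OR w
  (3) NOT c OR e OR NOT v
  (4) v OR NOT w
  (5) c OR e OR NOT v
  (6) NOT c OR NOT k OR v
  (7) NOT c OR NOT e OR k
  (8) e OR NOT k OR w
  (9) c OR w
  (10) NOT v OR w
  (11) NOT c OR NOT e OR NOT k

e = True; v = True; w = True; k = False; c = False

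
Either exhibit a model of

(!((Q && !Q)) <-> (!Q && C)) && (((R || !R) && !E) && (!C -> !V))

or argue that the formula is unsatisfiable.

C = True, E = False, V = False, Q = False, R = False

  !((Q && !Q)) <-> (!Q && C) = True
    !((Q && !Q)) = True
      Q && !Q = False
        !Q = True
    !Q && C = True
      !Q = True
  ((R || !R) && !E) && (!C -> !V) = True
    (R || !R) && !E = True
      R || !R = True
        !R = True
      !E = True
    !C -> !V = True
      !C = False
      !V = True
Both conjuncts True, so the formula holds.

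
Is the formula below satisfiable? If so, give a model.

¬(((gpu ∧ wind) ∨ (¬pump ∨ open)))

pump=T, wind=F, open=F, gpu=F

  ¬(((gpu ∧ wind) ∨ (¬pump ∨ open))) = True
    (gpu ∧ wind) ∨ (¬pump ∨ open) = False
      gpu ∧ wind = False
      ¬pump ∨ open = False
        ¬pump = False
The formula evaluates to True.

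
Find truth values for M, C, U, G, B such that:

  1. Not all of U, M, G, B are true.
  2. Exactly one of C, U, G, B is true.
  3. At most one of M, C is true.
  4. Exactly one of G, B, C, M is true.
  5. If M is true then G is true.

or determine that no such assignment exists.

M=F; C=F; U=F; G=F; B=T

  (1) {U, M, G, B}: 1/4 true — not all ✓
  (2) {C, U, G, B}: 1 true — exactly one ✓
  (3) {M, C}: 0 true — at most one ✓
  (4) {G, B, C, M}: 1 true — exactly one ✓
  (5) M=F ⇒ G: vacuous ✓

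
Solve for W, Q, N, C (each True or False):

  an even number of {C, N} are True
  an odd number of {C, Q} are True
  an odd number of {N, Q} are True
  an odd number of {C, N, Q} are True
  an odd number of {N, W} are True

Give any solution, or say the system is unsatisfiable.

W = True, Q = True, N = False, C = False

{C, N}: 0 true → even ✓
{C, Q}: 1 true → odd ✓
{N, Q}: 1 true → odd ✓
{C, N, Q}: 1 true → odd ✓
{N, W}: 1 true → odd ✓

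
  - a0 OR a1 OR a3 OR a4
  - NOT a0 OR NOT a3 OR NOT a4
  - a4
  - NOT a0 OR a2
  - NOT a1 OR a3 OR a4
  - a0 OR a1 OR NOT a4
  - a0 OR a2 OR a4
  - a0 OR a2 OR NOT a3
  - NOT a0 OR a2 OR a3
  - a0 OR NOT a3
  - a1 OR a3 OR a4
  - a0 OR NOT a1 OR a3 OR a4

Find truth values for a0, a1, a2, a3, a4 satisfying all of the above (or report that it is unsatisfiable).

a0=F; a1=T; a2=F; a3=F; a4=T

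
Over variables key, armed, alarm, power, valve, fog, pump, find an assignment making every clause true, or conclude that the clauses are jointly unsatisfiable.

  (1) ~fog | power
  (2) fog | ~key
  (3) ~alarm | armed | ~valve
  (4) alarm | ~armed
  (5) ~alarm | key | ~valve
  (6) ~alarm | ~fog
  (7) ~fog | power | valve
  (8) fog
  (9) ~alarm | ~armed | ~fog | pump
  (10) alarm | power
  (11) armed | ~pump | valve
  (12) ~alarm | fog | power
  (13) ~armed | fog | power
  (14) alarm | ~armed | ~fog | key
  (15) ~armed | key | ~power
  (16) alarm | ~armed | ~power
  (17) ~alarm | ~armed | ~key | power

Unit clause (fog) forces fog = True.
In (~fog | power) only power is left, so power = True.
In (~alarm | ~fog) only ~alarm is left, so alarm = False.
In (alarm | ~armed | ~power) only ~armed is left, so armed = False.
Set key = True.
Set valve = True.
Set pump = True.
All clauses satisfied.

key = True; armed = False; alarm = False; power = True; valve = True; fog = True; pump = True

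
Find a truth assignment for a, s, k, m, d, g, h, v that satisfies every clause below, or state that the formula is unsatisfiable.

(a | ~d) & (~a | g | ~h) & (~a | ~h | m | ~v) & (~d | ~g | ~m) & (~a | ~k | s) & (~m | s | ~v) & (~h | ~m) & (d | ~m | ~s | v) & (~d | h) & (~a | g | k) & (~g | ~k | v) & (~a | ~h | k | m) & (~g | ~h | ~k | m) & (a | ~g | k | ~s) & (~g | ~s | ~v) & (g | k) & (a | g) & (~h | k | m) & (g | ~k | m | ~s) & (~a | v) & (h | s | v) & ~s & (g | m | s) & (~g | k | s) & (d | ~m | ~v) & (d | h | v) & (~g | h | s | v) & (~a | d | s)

a = False, s = False, k = True, m = False, d = False, g = True, h = False, v = True

Unit clause (~s) forces s = False.
Try a = True:
  (~a | ~k | s) forces k = False.
  (~a | g | k) forces g = True.
  clause (~g | k | s) is falsified — backtrack.
So a = False.
  then (a | ~d) forces d = False.
  then (a | g) forces g = True.
  then (~g | k | s) forces k = True.
  then (~g | ~k | v) forces v = True.
  then (d | ~m | ~v) forces m = False.
  then (~g | ~h | ~k | m) forces h = False.
All clauses satisfied.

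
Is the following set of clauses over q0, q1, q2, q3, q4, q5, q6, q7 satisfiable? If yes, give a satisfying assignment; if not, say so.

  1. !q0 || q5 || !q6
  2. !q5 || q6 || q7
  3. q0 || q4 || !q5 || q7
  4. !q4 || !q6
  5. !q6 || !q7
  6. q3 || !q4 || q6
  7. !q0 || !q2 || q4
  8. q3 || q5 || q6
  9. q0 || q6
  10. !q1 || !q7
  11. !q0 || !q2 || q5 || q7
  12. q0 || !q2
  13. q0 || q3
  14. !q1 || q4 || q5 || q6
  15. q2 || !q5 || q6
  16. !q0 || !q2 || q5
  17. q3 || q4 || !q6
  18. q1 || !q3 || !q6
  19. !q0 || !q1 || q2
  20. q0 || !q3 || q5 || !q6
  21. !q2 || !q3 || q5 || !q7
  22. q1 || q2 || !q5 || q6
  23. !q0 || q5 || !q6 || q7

Set q0 = True.
Set q1 = False.
Set q2 = True.
  then (!q0 || !q2 || q4) forces q4 = True.
  then (!q0 || !q2 || q5) forces q5 = True.
  then (!q4 || !q6) forces q6 = False.
  then (q3 || !q4 || q6) forces q3 = True.
  then (!q5 || q6 || q7) forces q7 = True.
All clauses satisfied.

q0=T; q1=F; q2=T; q3=T; q4=T; q5=T; q6=F; q7=T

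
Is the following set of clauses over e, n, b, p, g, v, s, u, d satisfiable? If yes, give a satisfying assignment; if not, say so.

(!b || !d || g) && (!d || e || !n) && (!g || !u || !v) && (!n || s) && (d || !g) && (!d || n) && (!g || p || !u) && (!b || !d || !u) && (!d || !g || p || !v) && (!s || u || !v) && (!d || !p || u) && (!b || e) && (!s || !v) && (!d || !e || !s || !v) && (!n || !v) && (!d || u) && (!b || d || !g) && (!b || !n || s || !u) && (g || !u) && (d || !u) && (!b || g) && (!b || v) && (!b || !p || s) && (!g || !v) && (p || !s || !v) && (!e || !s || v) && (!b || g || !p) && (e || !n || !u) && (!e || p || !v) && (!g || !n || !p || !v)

Set e = True.
Try n = True:
  (!n || s) forces s = True.
  (!s || !v) forces v = False.
  clause (!e || !s || v) is falsified — backtrack.
So n = False.
  then (!d || n) forces d = False.
  then (d || !u) forces u = False.
  then (d || !g) forces g = False.
  then (!b || g) forces b = False.
Set p = False.
  then (!e || p || !v) forces v = False.
  then (!e || !s || v) forces s = False.
All clauses satisfied.

e = True; n = False; b = False; p = False; g = False; v = False; s = False; u = False; d = False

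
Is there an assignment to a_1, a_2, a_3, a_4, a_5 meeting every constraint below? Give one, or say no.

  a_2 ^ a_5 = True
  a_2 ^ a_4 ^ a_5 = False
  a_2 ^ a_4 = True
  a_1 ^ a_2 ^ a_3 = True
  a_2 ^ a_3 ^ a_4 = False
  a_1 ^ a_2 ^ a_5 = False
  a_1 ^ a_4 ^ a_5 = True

Unsatisfiable — no assignment works.

Adding constraints 2, 4, 5, 6 mod 2: every variable appears an even number of times on the left, so the left side is 0.
But the right sides sum to 1 (mod 2). 0 ≠ 1 — the system is inconsistent.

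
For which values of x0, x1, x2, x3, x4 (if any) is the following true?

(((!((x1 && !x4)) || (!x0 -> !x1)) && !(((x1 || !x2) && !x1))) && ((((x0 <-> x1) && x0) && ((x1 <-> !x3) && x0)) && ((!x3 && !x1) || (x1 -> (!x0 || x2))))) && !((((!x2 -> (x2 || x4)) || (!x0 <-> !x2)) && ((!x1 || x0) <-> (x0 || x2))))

Unsatisfiable

Case x0 = True: the formula simplifies to (!(((x1 || !x2) && !x1)) && ((x1 && (x1 <-> !x3)) && ((!x3 && !x1) || (x1 -> x2)))) && !(((!x2 -> (x2 || x4)) || x2)).
  x1 = True: simplifies to (!x3 && x2) && !(((!x2 -> (x2 || x4)) || x2)).
    x2 = True: the conjunct !(((!x2 -> (x2 || x4)) || x2)) becomes !((True || True)) = False.
    x2 = False: the conjunct x2 is False.
  x1 = False: the conjunct x1 is False.
Case x0 = False: the conjunct x0 is False.
Both cases fail — unsatisfiable.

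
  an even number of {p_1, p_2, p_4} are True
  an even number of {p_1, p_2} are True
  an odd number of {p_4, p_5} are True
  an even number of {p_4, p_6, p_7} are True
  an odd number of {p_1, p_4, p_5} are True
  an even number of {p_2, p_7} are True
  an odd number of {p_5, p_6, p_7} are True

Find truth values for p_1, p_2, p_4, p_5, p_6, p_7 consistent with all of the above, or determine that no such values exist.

p_1 = False, p_2 = False, p_4 = False, p_5 = True, p_6 = False, p_7 = False

{p_1, p_2, p_4}: 0 true → even ✓
{p_1, p_2}: 0 true → even ✓
{p_4, p_5}: 1 true → odd ✓
{p_4, p_6, p_7}: 0 true → even ✓
{p_1, p_4, p_5}: 1 true → odd ✓
{p_2, p_7}: 0 true → even ✓
{p_5, p_6, p_7}: 1 true → odd ✓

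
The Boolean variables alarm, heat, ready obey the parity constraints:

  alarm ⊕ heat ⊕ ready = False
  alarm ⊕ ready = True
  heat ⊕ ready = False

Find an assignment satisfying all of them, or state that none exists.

alarm = False; heat = True; ready = True

alarm ⊕ heat ⊕ ready = F ⊕ T ⊕ T = False ✓
alarm ⊕ ready = F ⊕ T = True ✓
heat ⊕ ready = T ⊕ T = False ✓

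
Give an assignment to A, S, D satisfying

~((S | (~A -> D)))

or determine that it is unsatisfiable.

A=F; S=F; D=F

  ~((S | (~A -> D))) = True
    S | (~A -> D) = False
      ~A -> D = False
        ~A = True
The formula evaluates to True.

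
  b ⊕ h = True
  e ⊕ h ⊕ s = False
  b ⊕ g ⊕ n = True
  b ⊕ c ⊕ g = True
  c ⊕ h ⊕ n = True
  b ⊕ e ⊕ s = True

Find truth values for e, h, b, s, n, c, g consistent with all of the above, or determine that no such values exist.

e = False; h = True; b = False; s = True; n = False; c = False; g = True

b ⊕ h = F ⊕ T = True ✓
e ⊕ h ⊕ s = F ⊕ T ⊕ T = False ✓
b ⊕ g ⊕ n = F ⊕ T ⊕ F = True ✓
b ⊕ c ⊕ g = F ⊕ F ⊕ T = True ✓
c ⊕ h ⊕ n = F ⊕ T ⊕ F = True ✓
b ⊕ e ⊕ s = F ⊕ F ⊕ T = True ✓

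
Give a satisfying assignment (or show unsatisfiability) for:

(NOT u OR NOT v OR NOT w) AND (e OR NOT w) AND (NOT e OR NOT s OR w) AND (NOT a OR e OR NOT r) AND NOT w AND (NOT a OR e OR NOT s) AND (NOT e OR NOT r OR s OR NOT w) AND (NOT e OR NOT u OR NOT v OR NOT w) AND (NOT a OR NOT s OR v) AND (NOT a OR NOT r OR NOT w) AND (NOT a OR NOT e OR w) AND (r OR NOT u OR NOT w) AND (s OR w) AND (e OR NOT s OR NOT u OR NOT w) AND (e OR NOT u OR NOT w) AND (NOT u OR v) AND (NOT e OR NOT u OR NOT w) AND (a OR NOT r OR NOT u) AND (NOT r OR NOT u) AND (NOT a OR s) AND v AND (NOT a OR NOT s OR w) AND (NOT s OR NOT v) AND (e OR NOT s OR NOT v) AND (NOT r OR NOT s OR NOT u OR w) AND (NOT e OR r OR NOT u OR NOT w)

Case v = True:
  (NOT w) forces w = False.
  (s OR w) forces s = True.
  Clause (NOT s OR NOT v) is falsified — contradiction.
Case v = False:
  Clause (v) is falsified — contradiction.
Both cases fail, so the formula is unsatisfiable.

No satisfying assignment exists.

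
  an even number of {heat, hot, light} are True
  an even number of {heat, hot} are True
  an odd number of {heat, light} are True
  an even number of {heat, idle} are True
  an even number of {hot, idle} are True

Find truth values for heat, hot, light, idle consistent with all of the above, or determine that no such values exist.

heat = True, hot = True, light = False, idle = True

{heat, hot, light}: 2 true → even ✓
{heat, hot}: 2 true → even ✓
{heat, light}: 1 true → odd ✓
{heat, idle}: 2 true → even ✓
{hot, idle}: 2 true → even ✓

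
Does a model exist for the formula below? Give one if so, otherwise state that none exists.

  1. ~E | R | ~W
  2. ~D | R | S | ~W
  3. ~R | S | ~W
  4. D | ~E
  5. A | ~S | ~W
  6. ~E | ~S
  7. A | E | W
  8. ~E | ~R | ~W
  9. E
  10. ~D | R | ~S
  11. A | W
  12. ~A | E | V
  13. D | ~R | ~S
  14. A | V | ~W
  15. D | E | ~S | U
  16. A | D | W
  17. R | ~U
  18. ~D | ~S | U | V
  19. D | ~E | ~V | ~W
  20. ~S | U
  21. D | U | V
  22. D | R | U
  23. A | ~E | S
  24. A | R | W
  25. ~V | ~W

D: True, R: False, A: True, V: False, E: True, S: False, W: False, U: False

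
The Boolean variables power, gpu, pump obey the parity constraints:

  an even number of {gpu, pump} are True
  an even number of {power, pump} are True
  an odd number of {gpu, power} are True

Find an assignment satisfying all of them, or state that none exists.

The formula is unsatisfiable.

Adding constraints 1, 2, 3 mod 2: every variable appears an even number of times on the left, so the left side is 0.
But the right sides sum to 1 (mod 2). 0 ≠ 1 — the system is inconsistent.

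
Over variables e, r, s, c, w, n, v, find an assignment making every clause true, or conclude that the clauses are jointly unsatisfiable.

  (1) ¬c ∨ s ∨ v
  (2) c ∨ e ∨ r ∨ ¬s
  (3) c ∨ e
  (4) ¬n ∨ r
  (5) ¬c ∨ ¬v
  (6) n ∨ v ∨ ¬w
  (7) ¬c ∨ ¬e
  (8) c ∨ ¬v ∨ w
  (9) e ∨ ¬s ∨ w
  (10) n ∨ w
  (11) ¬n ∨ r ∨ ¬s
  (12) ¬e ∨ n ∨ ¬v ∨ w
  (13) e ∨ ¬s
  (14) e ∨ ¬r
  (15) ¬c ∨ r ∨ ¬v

e: True; r: False; s: False; c: False; w: True; n: False; v: True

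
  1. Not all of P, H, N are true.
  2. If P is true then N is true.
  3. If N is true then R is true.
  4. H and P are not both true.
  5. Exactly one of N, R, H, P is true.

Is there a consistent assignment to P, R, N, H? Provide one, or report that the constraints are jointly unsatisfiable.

P=F; R=F; N=F; H=T

  (1) {P, H, N}: 1/3 true — not all ✓
  (2) P=F ⇒ N: vacuous ✓
  (3) N=F ⇒ R: vacuous ✓
  (4) H=T, P=F — not both ✓
  (5) {N, R, H, P}: 1 true — exactly one ✓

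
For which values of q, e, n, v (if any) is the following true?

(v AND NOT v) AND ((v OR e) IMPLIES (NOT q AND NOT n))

UNSATISFIABLE

Case v = True: the conjunct NOT v is False.
Case v = False: the conjunct v is False.
Both cases fail — unsatisfiable.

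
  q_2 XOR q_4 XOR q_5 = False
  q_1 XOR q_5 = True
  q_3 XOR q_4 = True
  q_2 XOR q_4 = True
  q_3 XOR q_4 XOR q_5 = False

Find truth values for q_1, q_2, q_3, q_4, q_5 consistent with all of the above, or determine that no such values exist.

q_1=F; q_2=T; q_3=T; q_4=F; q_5=T

q_2 XOR q_4 XOR q_5 = T XOR F XOR T = False ✓
q_1 XOR q_5 = F XOR T = True ✓
q_3 XOR q_4 = T XOR F = True ✓
q_2 XOR q_4 = T XOR F = True ✓
q_3 XOR q_4 XOR q_5 = T XOR F XOR T = False ✓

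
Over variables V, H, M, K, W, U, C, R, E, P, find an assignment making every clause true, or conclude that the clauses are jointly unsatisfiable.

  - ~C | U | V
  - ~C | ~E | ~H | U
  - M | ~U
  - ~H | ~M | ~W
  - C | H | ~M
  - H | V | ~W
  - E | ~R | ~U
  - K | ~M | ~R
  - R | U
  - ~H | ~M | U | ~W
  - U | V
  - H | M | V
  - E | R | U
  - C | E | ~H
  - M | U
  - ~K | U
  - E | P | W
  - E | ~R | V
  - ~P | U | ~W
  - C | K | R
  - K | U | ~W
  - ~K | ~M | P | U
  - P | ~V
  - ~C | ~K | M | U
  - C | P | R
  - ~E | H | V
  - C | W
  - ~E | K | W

V = False, H = False, M = True, K = False, W = False, U = True, C = True, R = False, E = False, P = True

Set V = False.
  then (U | V) forces U = True.
  then (M | ~U) forces M = True.
Set H = False.
  then (C | H | ~M) forces C = True.
  then (H | V | ~W) forces W = False.
  then (~E | H | V) forces E = False.
  then (E | ~R | ~U) forces R = False.
  then (E | P | W) forces P = True.
Set K = False.
All clauses satisfied.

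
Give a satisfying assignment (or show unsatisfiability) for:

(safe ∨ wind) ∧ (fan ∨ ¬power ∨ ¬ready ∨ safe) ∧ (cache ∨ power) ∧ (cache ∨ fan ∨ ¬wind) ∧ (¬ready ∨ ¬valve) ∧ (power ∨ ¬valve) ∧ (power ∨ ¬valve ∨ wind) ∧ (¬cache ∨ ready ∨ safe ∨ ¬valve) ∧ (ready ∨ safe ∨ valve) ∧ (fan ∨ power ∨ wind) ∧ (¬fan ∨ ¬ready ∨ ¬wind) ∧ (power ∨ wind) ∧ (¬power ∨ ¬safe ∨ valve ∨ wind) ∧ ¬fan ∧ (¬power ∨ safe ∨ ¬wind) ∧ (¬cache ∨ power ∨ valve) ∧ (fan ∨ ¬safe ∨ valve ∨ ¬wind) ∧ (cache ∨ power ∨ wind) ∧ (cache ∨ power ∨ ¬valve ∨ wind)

ready = False, safe = True, wind = False, cache = True, valve = True, power = True, fan = False

Unit clause (¬fan) forces fan = False.
Set ready = False.
Try safe = False:
  (safe ∨ wind) forces wind = True.
  (cache ∨ fan ∨ ¬wind) forces cache = True.
  (¬cache ∨ ready ∨ safe ∨ ¬valve) forces valve = False.
  clause (ready ∨ safe ∨ valve) is falsified — backtrack.
So safe = True.
Set wind = False.
  then (fan ∨ power ∨ wind) forces power = True.
  then (¬power ∨ ¬safe ∨ valve ∨ wind) forces valve = True.
Set cache = True.
All clauses satisfied.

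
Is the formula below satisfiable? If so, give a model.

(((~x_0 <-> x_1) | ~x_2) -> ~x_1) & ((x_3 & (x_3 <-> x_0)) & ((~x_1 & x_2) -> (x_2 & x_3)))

x_0=T, x_1=F, x_2=F, x_3=T

  ((~x_0 <-> x_1) | ~x_2) -> ~x_1 = True
    (~x_0 <-> x_1) | ~x_2 = True
      ~x_0 <-> x_1 = True
        ~x_0 = False
      ~x_2 = True
    ~x_1 = True
  (x_3 & (x_3 <-> x_0)) & ((~x_1 & x_2) -> (x_2 & x_3)) = True
    x_3 & (x_3 <-> x_0) = True
      x_3 <-> x_0 = True
    (~x_1 & x_2) -> (x_2 & x_3) = True
      ~x_1 & x_2 = False
        ~x_1 = True
      x_2 & x_3 = False
Both conjuncts True, so the formula holds.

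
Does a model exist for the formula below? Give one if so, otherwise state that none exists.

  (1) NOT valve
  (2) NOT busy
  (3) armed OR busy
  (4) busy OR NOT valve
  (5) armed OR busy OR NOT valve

valve = False, armed = True, busy = False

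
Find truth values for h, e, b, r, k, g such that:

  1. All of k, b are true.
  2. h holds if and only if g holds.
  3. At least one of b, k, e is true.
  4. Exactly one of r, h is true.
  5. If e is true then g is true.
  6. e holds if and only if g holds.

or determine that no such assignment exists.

h = True, e = True, b = True, r = False, k = True, g = True

  (1) {k, b}: all 2 true ✓
  (2) h=T, g=T — same ✓
  (3) {b, k, e}: 3 true — at least one ✓
  (4) {r, h}: 1 true — exactly one ✓
  (5) e=T ⇒ g: T ✓
  (6) e=T, g=T — same ✓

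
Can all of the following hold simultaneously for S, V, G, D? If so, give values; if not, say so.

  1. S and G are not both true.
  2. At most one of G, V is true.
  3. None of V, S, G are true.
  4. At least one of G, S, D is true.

S: False; V: False; G: False; D: True

  (1) S=F, G=F — not both ✓
  (2) {G, V}: 0 true — at most one ✓
  (3) {V, S, G}: 0 true — none ✓
  (4) {G, S, D}: 1 true — at least one ✓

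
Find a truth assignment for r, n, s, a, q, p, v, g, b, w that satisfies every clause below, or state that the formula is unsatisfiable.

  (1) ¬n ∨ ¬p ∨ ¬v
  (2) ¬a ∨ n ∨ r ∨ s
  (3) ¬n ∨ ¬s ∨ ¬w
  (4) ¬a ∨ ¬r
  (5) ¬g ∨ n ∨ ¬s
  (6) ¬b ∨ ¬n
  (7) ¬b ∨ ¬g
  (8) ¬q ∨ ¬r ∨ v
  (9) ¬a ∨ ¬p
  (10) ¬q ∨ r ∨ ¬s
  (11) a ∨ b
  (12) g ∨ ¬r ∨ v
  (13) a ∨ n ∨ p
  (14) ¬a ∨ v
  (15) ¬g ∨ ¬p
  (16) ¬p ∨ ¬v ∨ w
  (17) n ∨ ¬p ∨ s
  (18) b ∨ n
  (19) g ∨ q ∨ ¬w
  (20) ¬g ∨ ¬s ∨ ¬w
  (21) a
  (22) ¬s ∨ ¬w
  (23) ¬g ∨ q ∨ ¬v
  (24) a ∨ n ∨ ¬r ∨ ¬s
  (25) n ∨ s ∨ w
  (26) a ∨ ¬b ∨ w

r = False, n = True, s = False, a = True, q = True, p = False, v = True, g = False, b = False, w = False

Unit clause (a) forces a = True.
In (¬a ∨ ¬r) only ¬r is left, so r = False.
In (¬a ∨ ¬p) only ¬p is left, so p = False.
In (¬a ∨ v) only v is left, so v = True.
Set n = True.
  then (¬b ∨ ¬n) forces b = False.
Set s = False.
Set q = True.
Set g = False.
Set w = False.
All clauses satisfied.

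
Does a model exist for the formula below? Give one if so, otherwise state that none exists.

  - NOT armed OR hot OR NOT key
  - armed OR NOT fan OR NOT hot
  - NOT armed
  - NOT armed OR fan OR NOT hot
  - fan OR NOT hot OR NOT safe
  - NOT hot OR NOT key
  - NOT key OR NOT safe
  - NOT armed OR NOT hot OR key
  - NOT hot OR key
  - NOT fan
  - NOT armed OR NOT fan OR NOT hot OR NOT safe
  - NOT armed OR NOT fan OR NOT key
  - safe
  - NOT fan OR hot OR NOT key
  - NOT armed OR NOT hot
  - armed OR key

Case safe = True:
  (NOT armed) forces armed = False.
  (NOT key OR NOT safe) forces key = False.
  Clause (armed OR key) is falsified — contradiction.
Case safe = False:
  Clause (safe) is falsified — contradiction.
Both cases fail, so the formula is unsatisfiable.

Unsatisfiable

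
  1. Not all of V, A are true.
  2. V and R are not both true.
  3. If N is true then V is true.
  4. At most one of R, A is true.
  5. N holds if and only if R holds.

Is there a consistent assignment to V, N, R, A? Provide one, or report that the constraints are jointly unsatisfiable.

V = False; N = False; R = False; A = False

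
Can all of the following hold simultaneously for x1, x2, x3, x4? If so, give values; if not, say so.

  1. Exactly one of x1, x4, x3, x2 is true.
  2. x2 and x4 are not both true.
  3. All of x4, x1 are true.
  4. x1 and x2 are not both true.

Case x1 = True:
  (1) with x1=T forces x4 = False.
  Constraint (3) is violated (x4=F) — contradiction.
Case x1 = False:
  Constraint (3) is violated (x1=F) — contradiction.
Both cases fail — unsatisfiable.

UNSATISFIABLE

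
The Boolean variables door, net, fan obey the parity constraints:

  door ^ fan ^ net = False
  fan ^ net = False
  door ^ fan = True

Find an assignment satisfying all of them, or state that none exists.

door = False; net = True; fan = True

door ^ fan ^ net = F ^ T ^ T = False ✓
fan ^ net = T ^ T = False ✓
door ^ fan = F ^ T = True ✓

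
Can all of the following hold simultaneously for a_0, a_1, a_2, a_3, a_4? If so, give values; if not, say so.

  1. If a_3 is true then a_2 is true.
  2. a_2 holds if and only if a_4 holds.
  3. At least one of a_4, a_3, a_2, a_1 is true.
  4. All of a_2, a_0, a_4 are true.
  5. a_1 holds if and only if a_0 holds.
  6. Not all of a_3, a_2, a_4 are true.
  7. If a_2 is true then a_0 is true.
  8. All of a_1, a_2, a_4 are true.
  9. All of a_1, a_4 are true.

a_0=T, a_1=T, a_2=T, a_3=F, a_4=T

  (1) a_3=F ⇒ a_2: vacuous ✓
  (2) a_2=T, a_4=T — same ✓
  (3) {a_4, a_3, a_2, a_1}: 3 true — at least one ✓
  (4) {a_2, a_0, a_4}: all 3 true ✓
  (5) a_1=T, a_0=T — same ✓
  (6) {a_3, a_2, a_4}: 2/3 true — not all ✓
  (7) a_2=T ⇒ a_0: T ✓
  (8) {a_1, a_2, a_4}: all 3 true ✓
  (9) {a_1, a_4}: all 2 true ✓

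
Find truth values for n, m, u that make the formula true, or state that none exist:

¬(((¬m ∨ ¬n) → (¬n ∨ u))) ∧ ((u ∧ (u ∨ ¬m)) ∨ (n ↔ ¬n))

Case n = True: the formula simplifies to ¬((¬m → u)) ∧ (u ∧ (u ∨ ¬m)).
  u = True: the conjunct ¬((¬m → u)) becomes ¬((¬m → True)) = False.
  u = False: the conjunct u is False.
Case n = False: the conjunct ¬(((¬m ∨ ¬n) → (¬n ∨ u))) becomes ¬((True → True)) = False.
Both cases fail — unsatisfiable.

Unsatisfiable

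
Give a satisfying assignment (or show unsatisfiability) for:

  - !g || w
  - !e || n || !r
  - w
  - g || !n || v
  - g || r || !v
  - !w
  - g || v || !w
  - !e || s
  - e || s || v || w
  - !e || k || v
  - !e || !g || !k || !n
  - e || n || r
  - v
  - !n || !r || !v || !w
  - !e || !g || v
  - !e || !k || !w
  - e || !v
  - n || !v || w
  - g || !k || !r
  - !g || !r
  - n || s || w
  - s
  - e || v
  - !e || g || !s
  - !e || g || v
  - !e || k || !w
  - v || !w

Case w = True:
  Clause (!w) is falsified — contradiction.
Case w = False:
  Clause (w) is falsified — contradiction.
Both cases fail, so the formula is unsatisfiable.

Unsatisfiable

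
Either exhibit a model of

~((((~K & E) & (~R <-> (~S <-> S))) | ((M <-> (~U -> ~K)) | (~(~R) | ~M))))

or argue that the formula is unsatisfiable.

K: True; R: False; E: True; M: True; S: True; U: False

  ~((((~K & E) & (~R <-> (~S <-> S))) | ((M <-> (~U -> ~K)) | (~(~R) | ~M)))) = True
    ((~K & E) & (~R <-> (~S <-> S))) | ((M <-> (~U -> ~K)) | (~(~R) | ~M)) = False
      (~K & E) & (~R <-> (~S <-> S)) = False
        ~K & E = False
          ~K = False
        ~R <-> (~S <-> S) = False
          ~R = True
          ~S <-> S = False
            ~S = False
      (M <-> (~U -> ~K)) | (~(~R) | ~M) = False
        M <-> (~U -> ~K) = False
          ~U -> ~K = False
            ~U = True
            ~K = False
        ~(~R) | ~M = False
          ~(~R) = False
            ~R = True
          ~M = False
The formula evaluates to True.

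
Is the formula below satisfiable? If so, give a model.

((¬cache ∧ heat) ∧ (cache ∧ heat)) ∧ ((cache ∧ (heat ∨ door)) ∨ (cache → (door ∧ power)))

Unsatisfiable — no assignment works.

Case cache = True: the conjunct ¬cache is False.
Case cache = False: the conjunct cache is False.
Both cases fail — unsatisfiable.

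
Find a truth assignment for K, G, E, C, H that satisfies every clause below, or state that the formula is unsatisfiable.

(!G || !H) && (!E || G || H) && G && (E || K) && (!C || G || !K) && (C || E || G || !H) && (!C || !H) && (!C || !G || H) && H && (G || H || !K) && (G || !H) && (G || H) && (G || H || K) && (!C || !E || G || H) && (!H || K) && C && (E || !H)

Case G = True:
  (!G || !H) forces H = False.
  Clause (H) is falsified — contradiction.
Case G = False:
  Clause (G) is falsified — contradiction.
Both cases fail, so the formula is unsatisfiable.

No satisfying assignment exists.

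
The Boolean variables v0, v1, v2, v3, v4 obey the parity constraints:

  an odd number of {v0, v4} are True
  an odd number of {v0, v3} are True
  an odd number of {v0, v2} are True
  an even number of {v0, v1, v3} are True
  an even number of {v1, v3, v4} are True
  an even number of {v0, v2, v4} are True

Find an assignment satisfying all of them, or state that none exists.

No satisfying assignment exists.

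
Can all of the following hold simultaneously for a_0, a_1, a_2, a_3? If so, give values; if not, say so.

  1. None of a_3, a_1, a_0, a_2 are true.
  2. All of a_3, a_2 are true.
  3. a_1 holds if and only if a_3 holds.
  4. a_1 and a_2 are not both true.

UNSATISFIABLE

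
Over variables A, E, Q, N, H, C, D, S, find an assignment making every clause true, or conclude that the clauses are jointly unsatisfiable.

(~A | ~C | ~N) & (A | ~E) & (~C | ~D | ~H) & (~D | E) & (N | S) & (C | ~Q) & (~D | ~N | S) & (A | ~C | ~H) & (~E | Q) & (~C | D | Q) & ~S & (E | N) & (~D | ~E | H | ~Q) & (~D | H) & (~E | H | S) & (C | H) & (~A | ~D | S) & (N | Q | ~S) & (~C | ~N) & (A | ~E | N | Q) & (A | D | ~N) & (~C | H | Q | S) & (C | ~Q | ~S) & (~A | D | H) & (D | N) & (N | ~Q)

A = True; E = False; Q = False; N = True; H = True; C = False; D = False; S = False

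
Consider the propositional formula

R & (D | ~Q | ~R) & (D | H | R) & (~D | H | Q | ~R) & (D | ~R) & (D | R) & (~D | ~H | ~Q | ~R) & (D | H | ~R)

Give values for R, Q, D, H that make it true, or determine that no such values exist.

R = True; Q = False; D = True; H = True

Unit clause (R) forces R = True.
In (D | ~R) only D is left, so D = True.
Set Q = False.
  then (~D | H | Q | ~R) forces H = True.
Check each clause:
  (R): R holds.
  (D | ~Q | ~R): D holds.
  (D | H | R): D holds.
  (~D | H | Q | ~R): H holds.
  (D | ~R): D holds.
  (D | R): D holds.
  (~D | ~H | ~Q | ~R): ~Q holds.
  (D | H | ~R): D holds.
All clauses satisfied.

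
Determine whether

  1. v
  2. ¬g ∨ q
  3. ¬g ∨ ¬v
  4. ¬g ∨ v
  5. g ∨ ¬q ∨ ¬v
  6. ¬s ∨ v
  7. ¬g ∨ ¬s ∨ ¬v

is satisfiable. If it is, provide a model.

Unit clause (v) forces v = True.
In (¬g ∨ ¬v) only ¬g is left, so g = False.
In (g ∨ ¬q ∨ ¬v) only ¬q is left, so q = False.
Set s = False.
Check each clause:
  (v): v holds.
  (¬g ∨ q): ¬g holds.
  (¬g ∨ ¬v): ¬g holds.
  (¬g ∨ v): ¬g holds.
  (g ∨ ¬q ∨ ¬v): ¬q holds.
  (¬s ∨ v): ¬s holds.
  (¬g ∨ ¬s ∨ ¬v): ¬g holds.
All clauses satisfied.

v = True, q = False, g = False, s = False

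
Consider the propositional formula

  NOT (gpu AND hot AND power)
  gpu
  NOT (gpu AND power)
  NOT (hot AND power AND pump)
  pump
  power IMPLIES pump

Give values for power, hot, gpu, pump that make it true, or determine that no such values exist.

Unit clause (pump) forces pump = True.
Unit clause (gpu) forces gpu = True.
In (NOT gpu OR NOT power) only NOT power is left, so power = False.
Set hot = False.
Check each clause:
  (pump): pump holds.
  (gpu): gpu holds.
  (NOT gpu OR NOT hot OR NOT power): NOT hot holds.
  (NOT gpu OR NOT power): NOT power holds.
  (NOT power OR pump): NOT power holds.
  (NOT hot OR NOT power OR NOT pump): NOT hot holds.
All clauses satisfied.

power = False, hot = False, gpu = True, pump = True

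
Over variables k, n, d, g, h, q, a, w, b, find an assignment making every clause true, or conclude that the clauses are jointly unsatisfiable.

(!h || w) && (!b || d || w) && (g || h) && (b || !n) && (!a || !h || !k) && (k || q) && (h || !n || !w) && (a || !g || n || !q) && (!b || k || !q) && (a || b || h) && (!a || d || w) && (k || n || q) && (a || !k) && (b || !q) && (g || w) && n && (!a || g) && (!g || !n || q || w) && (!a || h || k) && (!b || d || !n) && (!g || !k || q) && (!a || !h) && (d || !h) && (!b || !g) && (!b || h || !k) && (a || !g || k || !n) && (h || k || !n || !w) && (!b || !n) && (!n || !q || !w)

UNSATISFIABLE

Case n = True:
  (b || !n) forces b = True.
  Clause (!b || !n) is falsified — contradiction.
Case n = False:
  Clause (n) is falsified — contradiction.
Both cases fail, so the formula is unsatisfiable.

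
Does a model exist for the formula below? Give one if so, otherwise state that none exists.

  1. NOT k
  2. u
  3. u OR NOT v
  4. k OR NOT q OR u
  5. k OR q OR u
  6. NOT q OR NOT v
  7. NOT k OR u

u = True, v = True, q = False, k = False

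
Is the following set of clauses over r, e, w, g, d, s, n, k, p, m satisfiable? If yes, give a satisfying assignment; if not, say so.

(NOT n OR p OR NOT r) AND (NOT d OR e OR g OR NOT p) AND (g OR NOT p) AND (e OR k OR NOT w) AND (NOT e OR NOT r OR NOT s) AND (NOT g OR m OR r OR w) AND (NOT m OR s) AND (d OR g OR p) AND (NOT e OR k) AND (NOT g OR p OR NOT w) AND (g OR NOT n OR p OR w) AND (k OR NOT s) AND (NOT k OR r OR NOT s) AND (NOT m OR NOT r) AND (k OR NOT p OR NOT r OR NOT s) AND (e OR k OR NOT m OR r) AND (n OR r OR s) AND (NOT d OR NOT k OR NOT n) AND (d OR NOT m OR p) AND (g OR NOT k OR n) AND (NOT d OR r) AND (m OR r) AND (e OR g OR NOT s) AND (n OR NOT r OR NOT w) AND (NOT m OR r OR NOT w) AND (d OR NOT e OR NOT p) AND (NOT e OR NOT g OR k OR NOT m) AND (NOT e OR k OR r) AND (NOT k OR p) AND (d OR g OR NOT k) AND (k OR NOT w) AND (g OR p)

r = True; e = False; w = False; g = True; d = False; s = False; n = False; k = True; p = True; m = False

Try r = False:
  (NOT d OR r) forces d = False.
  (m OR r) forces m = True.
  (NOT m OR s) forces s = True.
  (k OR NOT s) forces k = True.
  clause (NOT k OR r OR NOT s) is falsified — backtrack.
So r = True.
  then (NOT m OR NOT r) forces m = False.
Set e = False.
Set w = False.
Try g = False:
  (g OR NOT p) forces p = False.
  clause (g OR p) is falsified — backtrack.
So g = True.
Set d = False.
Set s = False.
Set n = False.
Set k = True.
  then (NOT k OR p) forces p = True.
All clauses satisfied.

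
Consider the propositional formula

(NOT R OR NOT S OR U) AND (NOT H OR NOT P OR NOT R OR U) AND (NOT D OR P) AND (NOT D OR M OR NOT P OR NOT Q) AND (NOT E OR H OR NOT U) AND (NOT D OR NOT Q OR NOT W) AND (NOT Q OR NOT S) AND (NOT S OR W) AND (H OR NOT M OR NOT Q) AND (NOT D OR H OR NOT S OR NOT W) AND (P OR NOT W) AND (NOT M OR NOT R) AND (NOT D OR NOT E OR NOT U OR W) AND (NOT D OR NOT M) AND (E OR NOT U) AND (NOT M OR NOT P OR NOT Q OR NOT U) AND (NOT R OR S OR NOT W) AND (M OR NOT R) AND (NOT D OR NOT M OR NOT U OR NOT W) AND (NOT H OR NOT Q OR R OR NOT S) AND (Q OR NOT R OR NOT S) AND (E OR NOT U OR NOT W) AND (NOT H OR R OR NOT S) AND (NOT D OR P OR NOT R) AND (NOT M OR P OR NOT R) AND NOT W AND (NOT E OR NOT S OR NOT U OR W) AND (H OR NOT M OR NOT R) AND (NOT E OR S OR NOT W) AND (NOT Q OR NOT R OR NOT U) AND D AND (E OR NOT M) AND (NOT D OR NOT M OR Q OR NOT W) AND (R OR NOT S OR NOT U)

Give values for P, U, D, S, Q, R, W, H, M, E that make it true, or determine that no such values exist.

Unit clause (NOT W) forces W = False.
Unit clause (D) forces D = True.
In (NOT D OR P) only P is left, so P = True.
In (NOT S OR W) only NOT S is left, so S = False.
In (NOT D OR NOT M) only NOT M is left, so M = False.
In (M OR NOT R) only NOT R is left, so R = False.
In (NOT D OR M OR NOT P OR NOT Q) only NOT Q is left, so Q = False.
Try U = True:
  (NOT D OR NOT E OR NOT U OR W) forces E = False.
  clause (E OR NOT U) is falsified — backtrack.
So U = False.
Set H = False.
Set E = False.
All clauses satisfied.

P=T, U=F, D=T, S=F, Q=F, R=F, W=F, H=F, M=F, E=F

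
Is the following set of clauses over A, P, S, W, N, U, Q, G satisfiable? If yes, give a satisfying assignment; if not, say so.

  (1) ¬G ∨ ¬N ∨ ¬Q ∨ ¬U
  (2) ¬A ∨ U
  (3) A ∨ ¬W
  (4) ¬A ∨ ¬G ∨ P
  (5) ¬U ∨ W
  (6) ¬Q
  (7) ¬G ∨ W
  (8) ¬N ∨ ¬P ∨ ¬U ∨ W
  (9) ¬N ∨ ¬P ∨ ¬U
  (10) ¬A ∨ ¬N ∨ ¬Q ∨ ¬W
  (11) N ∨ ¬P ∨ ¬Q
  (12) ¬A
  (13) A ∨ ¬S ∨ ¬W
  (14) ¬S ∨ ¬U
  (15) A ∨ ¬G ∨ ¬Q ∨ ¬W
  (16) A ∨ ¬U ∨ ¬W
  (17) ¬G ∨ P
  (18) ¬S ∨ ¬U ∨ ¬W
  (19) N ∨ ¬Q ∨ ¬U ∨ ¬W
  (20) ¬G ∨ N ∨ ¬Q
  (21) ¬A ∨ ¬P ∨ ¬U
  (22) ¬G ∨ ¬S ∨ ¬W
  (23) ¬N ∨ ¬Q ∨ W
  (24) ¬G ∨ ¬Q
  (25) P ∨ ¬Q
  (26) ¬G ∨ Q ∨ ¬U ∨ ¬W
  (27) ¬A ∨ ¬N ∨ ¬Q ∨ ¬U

Unit clause (¬Q) forces Q = False.
Unit clause (¬A) forces A = False.
In (A ∨ ¬W) only ¬W is left, so W = False.
In (¬U ∨ W) only ¬U is left, so U = False.
In (¬G ∨ W) only ¬G is left, so G = False.
Set P = True.
Set S = True.
Set N = True.
All clauses satisfied.

A: False, P: True, S: True, W: False, N: True, U: False, Q: False, G: False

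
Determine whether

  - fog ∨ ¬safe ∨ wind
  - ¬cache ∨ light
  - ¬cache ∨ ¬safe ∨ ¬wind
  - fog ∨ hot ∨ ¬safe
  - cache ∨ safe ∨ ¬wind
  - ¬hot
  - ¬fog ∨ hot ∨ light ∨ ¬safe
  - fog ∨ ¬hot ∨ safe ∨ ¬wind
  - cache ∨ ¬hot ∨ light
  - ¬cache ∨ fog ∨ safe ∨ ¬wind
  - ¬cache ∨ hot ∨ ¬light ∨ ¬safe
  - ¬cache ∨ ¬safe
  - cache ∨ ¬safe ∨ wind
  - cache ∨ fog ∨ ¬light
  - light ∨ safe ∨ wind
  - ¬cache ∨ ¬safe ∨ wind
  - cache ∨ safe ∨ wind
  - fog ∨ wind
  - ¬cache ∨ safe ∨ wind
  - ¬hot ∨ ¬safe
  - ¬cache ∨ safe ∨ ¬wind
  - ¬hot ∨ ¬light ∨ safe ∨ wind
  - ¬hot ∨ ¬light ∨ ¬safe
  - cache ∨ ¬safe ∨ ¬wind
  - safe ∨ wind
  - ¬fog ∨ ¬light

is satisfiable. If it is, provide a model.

Unsatisfiable

Case safe = True:
  (¬hot) forces hot = False.
  (fog ∨ hot ∨ ¬safe) forces fog = True.
  (¬fog ∨ hot ∨ light ∨ ¬safe) forces light = True.
  Clause (¬fog ∨ ¬light) is falsified — contradiction.
Case safe = False:
  (¬hot) forces hot = False.
  (safe ∨ wind) forces wind = True.
  (cache ∨ safe ∨ ¬wind) forces cache = True.
  Clause (¬cache ∨ safe ∨ ¬wind) is falsified — contradiction.
Both cases fail, so the formula is unsatisfiable.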